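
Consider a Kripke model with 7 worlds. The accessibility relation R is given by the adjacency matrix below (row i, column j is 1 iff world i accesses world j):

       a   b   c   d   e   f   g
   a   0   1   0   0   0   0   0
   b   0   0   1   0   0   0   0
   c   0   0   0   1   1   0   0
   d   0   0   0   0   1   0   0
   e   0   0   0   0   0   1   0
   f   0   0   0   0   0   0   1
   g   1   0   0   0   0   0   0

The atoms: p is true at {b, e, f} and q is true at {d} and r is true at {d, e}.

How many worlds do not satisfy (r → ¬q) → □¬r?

1

a: r → ¬q is T, □¬r is T. ✓
b: r → ¬q is T, □¬r is T. ✓
c: r → ¬q is T, □¬r is F. ✗
d: r → ¬q is F, □¬r is F. ✓
e: r → ¬q is T, □¬r is T. ✓
f: r → ¬q is T, □¬r is T. ✓
g: r → ¬q is T, □¬r is T. ✓
Satisfying worlds: {a, b, d, e, f, g}.
So (r → ¬q) → □¬r fails at the other 1 world.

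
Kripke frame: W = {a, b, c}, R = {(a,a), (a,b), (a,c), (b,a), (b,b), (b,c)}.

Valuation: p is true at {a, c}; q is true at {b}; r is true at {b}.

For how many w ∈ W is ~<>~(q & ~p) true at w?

a: <>~(q & ~p) is T. ✗
b: <>~(q & ~p) is T. ✗
c: <>~(q & ~p) is F. ✓
Satisfying worlds: {c}.

1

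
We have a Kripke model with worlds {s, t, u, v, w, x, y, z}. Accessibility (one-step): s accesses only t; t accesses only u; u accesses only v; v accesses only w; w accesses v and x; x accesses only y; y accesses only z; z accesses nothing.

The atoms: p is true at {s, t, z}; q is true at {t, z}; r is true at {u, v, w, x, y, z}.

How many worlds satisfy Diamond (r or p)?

7

s: successors {t}; r or p there: t:T. ✓
t: successors {u}; r or p there: u:T. ✓
u: successors {v}; r or p there: v:T. ✓
v: successors {w}; r or p there: w:T. ✓
w: successors {v, x}; r or p there: v:T, x:T. ✓
x: successors {y}; r or p there: y:T. ✓
y: successors {z}; r or p there: z:T. ✓
z: no successors, so Diamond (r or p) fails. ✗
Satisfying worlds: {s, t, u, v, w, x, y}.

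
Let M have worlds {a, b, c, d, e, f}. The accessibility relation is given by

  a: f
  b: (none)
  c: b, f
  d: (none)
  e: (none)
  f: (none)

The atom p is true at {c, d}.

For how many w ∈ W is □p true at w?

a: successors {f}; p there: f:F. ✗
b: no successors, so □p holds vacuously. ✓
c: successors {b, f}; p there: b:F, f:F. ✗
d: no successors, so □p holds vacuously. ✓
e: no successors, so □p holds vacuously. ✓
f: no successors, so □p holds vacuously. ✓
Satisfying worlds: {b, d, e, f}.

4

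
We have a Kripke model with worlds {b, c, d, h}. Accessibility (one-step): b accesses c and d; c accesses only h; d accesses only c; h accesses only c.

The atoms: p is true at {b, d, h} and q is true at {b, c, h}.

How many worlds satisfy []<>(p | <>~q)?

b: successors {c, d}; <>(p | <>~q) there: c:T, d:F. ✗
c: successors {h}; <>(p | <>~q) there: h:F. ✗
d: successors {c}; <>(p | <>~q) there: c:T. ✓
h: successors {c}; <>(p | <>~q) there: c:T. ✓
Satisfying worlds: {d, h}.

2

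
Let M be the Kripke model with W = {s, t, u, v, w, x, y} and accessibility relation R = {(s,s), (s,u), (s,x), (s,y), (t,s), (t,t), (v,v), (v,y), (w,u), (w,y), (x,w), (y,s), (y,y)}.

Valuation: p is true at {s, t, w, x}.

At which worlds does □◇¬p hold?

s: successors {s, u, x, y}; ◇¬p there: s:T, u:F, x:F, y:T. ✗
t: successors {s, t}; ◇¬p there: s:T, t:F. ✗
u: no successors, so □◇¬p holds vacuously. ✓
v: successors {v, y}; ◇¬p there: v:T, y:T. ✓
w: successors {u, y}; ◇¬p there: u:F, y:T. ✗
x: successors {w}; ◇¬p there: w:T. ✓
y: successors {s, y}; ◇¬p there: s:T, y:T. ✓

{u, v, x, y}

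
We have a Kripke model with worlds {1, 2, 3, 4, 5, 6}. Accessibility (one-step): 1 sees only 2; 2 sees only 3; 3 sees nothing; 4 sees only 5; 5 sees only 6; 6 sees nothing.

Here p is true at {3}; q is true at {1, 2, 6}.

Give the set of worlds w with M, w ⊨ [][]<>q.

{2, 3, 5, 6}

1: successors {2}; []<>q there: 2:F. ✗
2: successors {3}; []<>q there: 3:T. ✓
3: no successors, so [][]<>q holds vacuously. ✓
4: successors {5}; []<>q there: 5:F. ✗
5: successors {6}; []<>q there: 6:T. ✓
6: no successors, so [][]<>q holds vacuously. ✓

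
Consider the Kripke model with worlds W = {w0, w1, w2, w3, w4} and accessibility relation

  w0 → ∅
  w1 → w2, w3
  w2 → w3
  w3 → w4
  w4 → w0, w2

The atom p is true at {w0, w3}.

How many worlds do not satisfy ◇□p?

3

w0: no successors, so ◇□p fails. ✗
w1: successors {w2, w3}; □p there: w2:T, w3:F. ✓
w2: successors {w3}; □p there: w3:F. ✗
w3: successors {w4}; □p there: w4:F. ✗
w4: successors {w0, w2}; □p there: w0:T, w2:T. ✓
Satisfying worlds: {w1, w4}.
So ◇□p fails at the other 3 worlds.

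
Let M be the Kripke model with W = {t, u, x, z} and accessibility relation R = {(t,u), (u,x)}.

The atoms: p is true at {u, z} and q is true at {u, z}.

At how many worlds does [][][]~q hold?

4

t: successors {u}; [][]~q there: u:T. ✓
u: successors {x}; [][]~q there: x:T. ✓
x: no successors, so [][][]~q holds vacuously. ✓
z: no successors, so [][][]~q holds vacuously. ✓
Satisfying worlds: {t, u, x, z}.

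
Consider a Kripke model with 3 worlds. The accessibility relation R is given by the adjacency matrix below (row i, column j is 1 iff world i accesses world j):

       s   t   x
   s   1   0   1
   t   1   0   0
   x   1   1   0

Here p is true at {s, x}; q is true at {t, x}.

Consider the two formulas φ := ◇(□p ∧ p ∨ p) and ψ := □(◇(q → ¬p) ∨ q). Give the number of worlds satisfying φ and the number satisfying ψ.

3 and 3

For ◇(□p ∧ p ∨ p):
s: successors {s, x}; □p ∧ p ∨ p there: s:T, x:T. ✓
t: successors {s}; □p ∧ p ∨ p there: s:T. ✓
x: successors {s, t}; □p ∧ p ∨ p there: s:T, t:F. ✓
— 3 worlds.
For □(◇(q → ¬p) ∨ q):
s: successors {s, x}; ◇(q → ¬p) ∨ q there: s:T, x:T. ✓
t: successors {s}; ◇(q → ¬p) ∨ q there: s:T. ✓
x: successors {s, t}; ◇(q → ¬p) ∨ q there: s:T, t:T. ✓
— 3 worlds.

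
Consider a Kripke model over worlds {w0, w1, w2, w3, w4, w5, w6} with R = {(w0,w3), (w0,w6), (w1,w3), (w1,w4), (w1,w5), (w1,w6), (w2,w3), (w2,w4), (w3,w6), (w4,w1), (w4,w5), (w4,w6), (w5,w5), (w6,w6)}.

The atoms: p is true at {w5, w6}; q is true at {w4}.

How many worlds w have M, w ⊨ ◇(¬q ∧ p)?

6

w0: successors {w3, w6}; ¬q ∧ p there: w3:F, w6:T. ✓
w1: successors {w3, w4, w5, w6}; ¬q ∧ p there: w3:F, w4:F, w5:T, w6:T. ✓
w2: successors {w3, w4}; ¬q ∧ p there: w3:F, w4:F. ✗
w3: successors {w6}; ¬q ∧ p there: w6:T. ✓
w4: successors {w1, w5, w6}; ¬q ∧ p there: w1:F, w5:T, w6:T. ✓
w5: successors {w5}; ¬q ∧ p there: w5:T. ✓
w6: successors {w6}; ¬q ∧ p there: w6:T. ✓
Satisfying worlds: {w0, w1, w3, w4, w5, w6}.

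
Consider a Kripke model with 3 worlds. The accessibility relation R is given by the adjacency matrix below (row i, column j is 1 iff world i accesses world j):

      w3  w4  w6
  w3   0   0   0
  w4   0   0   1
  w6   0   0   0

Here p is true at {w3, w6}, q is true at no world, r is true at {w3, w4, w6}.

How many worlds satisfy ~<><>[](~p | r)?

3

w3: <><>[](~p | r) is F. ✓
w4: <><>[](~p | r) is F. ✓
w6: <><>[](~p | r) is F. ✓
Satisfying worlds: {w3, w4, w6}.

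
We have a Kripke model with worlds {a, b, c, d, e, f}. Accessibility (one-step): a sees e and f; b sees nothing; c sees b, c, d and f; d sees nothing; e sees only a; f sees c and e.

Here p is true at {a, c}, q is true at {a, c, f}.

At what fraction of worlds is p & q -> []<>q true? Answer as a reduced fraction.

5/6

a: p & q is T, []<>q is T. ✓
b: p & q is F, []<>q is T. ✓
c: p & q is T, []<>q is F. ✗
d: p & q is F, []<>q is T. ✓
e: p & q is F, []<>q is T. ✓
f: p & q is F, []<>q is T. ✓
That's 5 of 6 worlds, so 5/6.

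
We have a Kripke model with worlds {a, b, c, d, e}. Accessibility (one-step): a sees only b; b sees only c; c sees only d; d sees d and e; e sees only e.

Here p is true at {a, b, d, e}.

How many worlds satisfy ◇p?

4

a: successors {b}; p there: b:T. ✓
b: successors {c}; p there: c:F. ✗
c: successors {d}; p there: d:T. ✓
d: successors {d, e}; p there: d:T, e:T. ✓
e: successors {e}; p there: e:T. ✓
Satisfying worlds: {a, c, d, e}.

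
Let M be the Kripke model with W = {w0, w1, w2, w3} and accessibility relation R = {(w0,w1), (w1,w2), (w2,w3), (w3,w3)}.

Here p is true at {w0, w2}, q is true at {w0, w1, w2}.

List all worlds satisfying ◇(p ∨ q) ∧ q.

w0: ◇(p ∨ q) is T, q is T. ✓
w1: ◇(p ∨ q) is T, q is T. ✓
w2: ◇(p ∨ q) is F, q is T. ✗
w3: ◇(p ∨ q) is F, q is F. ✗

{w0, w1}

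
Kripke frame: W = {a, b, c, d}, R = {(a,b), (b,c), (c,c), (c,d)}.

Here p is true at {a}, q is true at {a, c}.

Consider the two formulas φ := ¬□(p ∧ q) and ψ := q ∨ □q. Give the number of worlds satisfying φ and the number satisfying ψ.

3 and 4

For ¬□(p ∧ q):
a: □(p ∧ q) is F. ✓
b: □(p ∧ q) is F. ✓
c: □(p ∧ q) is F. ✓
d: □(p ∧ q) is T. ✗
— 3 worlds.
For q ∨ □q:
a: q is T, □q is F. ✓
b: q is F, □q is T. ✓
c: q is T, □q is F. ✓
d: q is F, □q is T. ✓
— 4 worlds.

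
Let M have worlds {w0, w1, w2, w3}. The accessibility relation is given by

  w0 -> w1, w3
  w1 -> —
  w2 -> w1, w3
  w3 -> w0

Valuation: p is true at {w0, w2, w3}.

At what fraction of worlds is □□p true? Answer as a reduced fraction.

3/4

w0: successors {w1, w3}; □p there: w1:T, w3:T. ✓
w1: no successors, so □□p holds vacuously. ✓
w2: successors {w1, w3}; □p there: w1:T, w3:T. ✓
w3: successors {w0}; □p there: w0:F. ✗
That's 3 of 4 worlds, so 3/4.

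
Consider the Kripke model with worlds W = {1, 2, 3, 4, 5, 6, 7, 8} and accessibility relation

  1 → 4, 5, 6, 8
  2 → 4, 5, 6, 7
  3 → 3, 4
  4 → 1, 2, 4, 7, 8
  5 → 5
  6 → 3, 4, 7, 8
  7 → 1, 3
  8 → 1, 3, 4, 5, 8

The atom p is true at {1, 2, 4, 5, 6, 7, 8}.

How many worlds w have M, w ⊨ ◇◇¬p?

1: successors {4, 5, 6, 8}; ◇¬p there: 4:F, 5:F, 6:T, 8:T. ✓
2: successors {4, 5, 6, 7}; ◇¬p there: 4:F, 5:F, 6:T, 7:T. ✓
3: successors {3, 4}; ◇¬p there: 3:T, 4:F. ✓
4: successors {1, 2, 4, 7, 8}; ◇¬p there: 1:F, 2:F, 4:F, 7:T, 8:T. ✓
5: successors {5}; ◇¬p there: 5:F. ✗
6: successors {3, 4, 7, 8}; ◇¬p there: 3:T, 4:F, 7:T, 8:T. ✓
7: successors {1, 3}; ◇¬p there: 1:F, 3:T. ✓
8: successors {1, 3, 4, 5, 8}; ◇¬p there: 1:F, 3:T, 4:F, 5:F, 8:T. ✓
Satisfying worlds: {1, 2, 3, 4, 6, 7, 8}.

7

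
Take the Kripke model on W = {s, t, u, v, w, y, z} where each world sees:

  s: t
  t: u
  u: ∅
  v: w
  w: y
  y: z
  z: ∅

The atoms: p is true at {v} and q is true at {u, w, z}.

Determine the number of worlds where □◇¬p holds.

5

s: successors {t}; ◇¬p there: t:T. ✓
t: successors {u}; ◇¬p there: u:F. ✗
u: no successors, so □◇¬p holds vacuously. ✓
v: successors {w}; ◇¬p there: w:T. ✓
w: successors {y}; ◇¬p there: y:T. ✓
y: successors {z}; ◇¬p there: z:F. ✗
z: no successors, so □◇¬p holds vacuously. ✓
Satisfying worlds: {s, u, v, w, z}.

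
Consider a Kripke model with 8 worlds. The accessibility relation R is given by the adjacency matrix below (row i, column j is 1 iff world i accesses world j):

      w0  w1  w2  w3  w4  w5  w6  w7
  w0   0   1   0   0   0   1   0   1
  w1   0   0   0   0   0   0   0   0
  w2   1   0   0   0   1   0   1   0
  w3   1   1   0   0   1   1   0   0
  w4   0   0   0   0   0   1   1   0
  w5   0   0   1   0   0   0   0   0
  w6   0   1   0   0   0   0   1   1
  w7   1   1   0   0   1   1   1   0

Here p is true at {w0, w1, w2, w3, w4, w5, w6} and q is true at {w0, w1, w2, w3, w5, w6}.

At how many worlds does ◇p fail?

1

w0: successors {w1, w5, w7}; p there: w1:T, w5:T, w7:F. ✓
w1: no successors, so ◇p fails. ✗
w2: successors {w0, w4, w6}; p there: w0:T, w4:T, w6:T. ✓
w3: successors {w0, w1, w4, w5}; p there: w0:T, w1:T, w4:T, w5:T. ✓
w4: successors {w5, w6}; p there: w5:T, w6:T. ✓
w5: successors {w2}; p there: w2:T. ✓
w6: successors {w1, w6, w7}; p there: w1:T, w6:T, w7:F. ✓
w7: successors {w0, w1, w4, w5, w6}; p there: w0:T, w1:T, w4:T, w5:T, w6:T. ✓
Satisfying worlds: {w0, w2, w3, w4, w5, w6, w7}.
So ◇p fails at the other 1 world.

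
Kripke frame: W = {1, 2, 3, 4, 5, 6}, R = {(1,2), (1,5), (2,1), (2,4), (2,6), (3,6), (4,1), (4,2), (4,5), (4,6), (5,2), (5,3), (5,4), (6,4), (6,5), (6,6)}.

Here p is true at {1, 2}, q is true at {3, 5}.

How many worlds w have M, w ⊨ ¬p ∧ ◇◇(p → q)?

4

1: ¬p is F, ◇◇(p → q) is T. ✗
2: ¬p is F, ◇◇(p → q) is T. ✗
3: ¬p is T, ◇◇(p → q) is T. ✓
4: ¬p is T, ◇◇(p → q) is T. ✓
5: ¬p is T, ◇◇(p → q) is T. ✓
6: ¬p is T, ◇◇(p → q) is T. ✓
Satisfying worlds: {3, 4, 5, 6}.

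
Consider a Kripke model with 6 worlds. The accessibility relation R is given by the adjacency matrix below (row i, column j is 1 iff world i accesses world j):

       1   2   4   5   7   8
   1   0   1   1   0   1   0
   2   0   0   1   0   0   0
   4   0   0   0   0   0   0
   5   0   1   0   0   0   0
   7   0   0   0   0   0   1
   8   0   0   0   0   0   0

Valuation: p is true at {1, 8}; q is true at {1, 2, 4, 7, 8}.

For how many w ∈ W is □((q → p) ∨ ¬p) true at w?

1: successors {2, 4, 7}; (q → p) ∨ ¬p there: 2:T, 4:T, 7:T. ✓
2: successors {4}; (q → p) ∨ ¬p there: 4:T. ✓
4: no successors, so □((q → p) ∨ ¬p) holds vacuously. ✓
5: successors {2}; (q → p) ∨ ¬p there: 2:T. ✓
7: successors {8}; (q → p) ∨ ¬p there: 8:T. ✓
8: no successors, so □((q → p) ∨ ¬p) holds vacuously. ✓
Satisfying worlds: {1, 2, 4, 5, 7, 8}.

6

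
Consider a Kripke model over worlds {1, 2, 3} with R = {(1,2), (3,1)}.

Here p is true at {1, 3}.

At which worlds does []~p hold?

{1, 2}

1: successors {2}; ~p there: 2:T. ✓
2: no successors, so []~p holds vacuously. ✓
3: successors {1}; ~p there: 1:F. ✗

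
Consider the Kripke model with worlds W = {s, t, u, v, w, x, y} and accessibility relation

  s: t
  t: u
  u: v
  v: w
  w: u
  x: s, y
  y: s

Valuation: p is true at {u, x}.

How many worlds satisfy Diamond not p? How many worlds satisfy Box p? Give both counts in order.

5 and 2

For Diamond not p:
s: successors {t}; not p there: t:T. ✓
t: successors {u}; not p there: u:F. ✗
u: successors {v}; not p there: v:T. ✓
v: successors {w}; not p there: w:T. ✓
w: successors {u}; not p there: u:F. ✗
x: successors {s, y}; not p there: s:T, y:T. ✓
y: successors {s}; not p there: s:T. ✓
— 5 worlds.
For Box p:
s: successors {t}; p there: t:F. ✗
t: successors {u}; p there: u:T. ✓
u: successors {v}; p there: v:F. ✗
v: successors {w}; p there: w:F. ✗
w: successors {u}; p there: u:T. ✓
x: successors {s, y}; p there: s:F, y:F. ✗
y: successors {s}; p there: s:F. ✗
— 2 worlds.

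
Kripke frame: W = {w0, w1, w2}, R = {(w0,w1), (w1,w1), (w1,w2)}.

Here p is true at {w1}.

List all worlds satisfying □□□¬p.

{w2}

w0: successors {w1}; □□¬p there: w1:F. ✗
w1: successors {w1, w2}; □□¬p there: w1:F, w2:T. ✗
w2: no successors, so □□□¬p holds vacuously. ✓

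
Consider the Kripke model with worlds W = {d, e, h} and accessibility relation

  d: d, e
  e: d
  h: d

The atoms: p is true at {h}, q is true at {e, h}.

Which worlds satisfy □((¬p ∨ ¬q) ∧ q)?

d: successors {d, e}; (¬p ∨ ¬q) ∧ q there: d:F, e:T. ✗
e: successors {d}; (¬p ∨ ¬q) ∧ q there: d:F. ✗
h: successors {d}; (¬p ∨ ¬q) ∧ q there: d:F. ✗

∅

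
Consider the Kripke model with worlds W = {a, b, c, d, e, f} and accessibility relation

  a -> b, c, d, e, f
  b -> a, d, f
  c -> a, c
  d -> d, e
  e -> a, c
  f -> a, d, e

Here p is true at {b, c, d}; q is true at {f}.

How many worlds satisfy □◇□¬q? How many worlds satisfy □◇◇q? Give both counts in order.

6 and 2

For □◇□¬q:
a: successors {b, c, d, e, f}; ◇□¬q there: b:T, c:T, d:T, e:T, f:T. ✓
b: successors {a, d, f}; ◇□¬q there: a:T, d:T, f:T. ✓
c: successors {a, c}; ◇□¬q there: a:T, c:T. ✓
d: successors {d, e}; ◇□¬q there: d:T, e:T. ✓
e: successors {a, c}; ◇□¬q there: a:T, c:T. ✓
f: successors {a, d, e}; ◇□¬q there: a:T, d:T, e:T. ✓
— 6 worlds.
For □◇◇q:
a: successors {b, c, d, e, f}; ◇◇q there: b:T, c:T, d:F, e:T, f:T. ✗
b: successors {a, d, f}; ◇◇q there: a:T, d:F, f:T. ✗
c: successors {a, c}; ◇◇q there: a:T, c:T. ✓
d: successors {d, e}; ◇◇q there: d:F, e:T. ✗
e: successors {a, c}; ◇◇q there: a:T, c:T. ✓
f: successors {a, d, e}; ◇◇q there: a:T, d:F, e:T. ✗
— 2 worlds.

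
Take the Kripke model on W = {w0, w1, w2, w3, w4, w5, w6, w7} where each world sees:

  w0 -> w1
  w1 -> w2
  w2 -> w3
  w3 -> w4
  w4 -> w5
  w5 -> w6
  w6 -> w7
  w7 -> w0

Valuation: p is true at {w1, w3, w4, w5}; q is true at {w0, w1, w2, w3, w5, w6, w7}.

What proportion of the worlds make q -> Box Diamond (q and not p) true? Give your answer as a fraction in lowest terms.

w0: q is T, Box Diamond (q and not p) is T. ✓
w1: q is T, Box Diamond (q and not p) is F. ✗
w2: q is T, Box Diamond (q and not p) is F. ✗
w3: q is T, Box Diamond (q and not p) is F. ✗
w4: q is F, Box Diamond (q and not p) is T. ✓
w5: q is T, Box Diamond (q and not p) is T. ✓
w6: q is T, Box Diamond (q and not p) is T. ✓
w7: q is T, Box Diamond (q and not p) is F. ✗
That's 4 of 8 worlds, so 4/8 = 1/2.

1/2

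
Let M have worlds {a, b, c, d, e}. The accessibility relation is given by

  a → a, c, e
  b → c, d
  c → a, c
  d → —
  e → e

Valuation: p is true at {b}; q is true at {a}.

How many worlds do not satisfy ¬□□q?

1

a: □□q is F. ✓
b: □□q is F. ✓
c: □□q is F. ✓
d: □□q is T. ✗
e: □□q is F. ✓
Satisfying worlds: {a, b, c, e}.
So ¬□□q fails at the other 1 world.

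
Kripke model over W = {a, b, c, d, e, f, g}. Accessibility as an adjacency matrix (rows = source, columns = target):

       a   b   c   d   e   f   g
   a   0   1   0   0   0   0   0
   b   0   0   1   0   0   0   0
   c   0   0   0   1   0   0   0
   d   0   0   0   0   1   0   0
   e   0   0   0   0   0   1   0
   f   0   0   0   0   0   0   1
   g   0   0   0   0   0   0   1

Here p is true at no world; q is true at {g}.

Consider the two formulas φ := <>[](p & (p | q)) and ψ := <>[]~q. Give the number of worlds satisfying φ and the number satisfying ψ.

For <>[](p & (p | q)):
a: successors {b}; [](p & (p | q)) there: b:F. ✗
b: successors {c}; [](p & (p | q)) there: c:F. ✗
c: successors {d}; [](p & (p | q)) there: d:F. ✗
d: successors {e}; [](p & (p | q)) there: e:F. ✗
e: successors {f}; [](p & (p | q)) there: f:F. ✗
f: successors {g}; [](p & (p | q)) there: g:F. ✗
g: successors {g}; [](p & (p | q)) there: g:F. ✗
— 0 worlds.
For <>[]~q:
a: successors {b}; []~q there: b:T. ✓
b: successors {c}; []~q there: c:T. ✓
c: successors {d}; []~q there: d:T. ✓
d: successors {e}; []~q there: e:T. ✓
e: successors {f}; []~q there: f:F. ✗
f: successors {g}; []~q there: g:F. ✗
g: successors {g}; []~q there: g:F. ✗
— 4 worlds.

0 and 4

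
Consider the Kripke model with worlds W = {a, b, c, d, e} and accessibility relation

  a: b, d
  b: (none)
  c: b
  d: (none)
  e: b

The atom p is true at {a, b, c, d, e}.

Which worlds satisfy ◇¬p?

a: successors {b, d}; ¬p there: b:F, d:F. ✗
b: no successors, so ◇¬p fails. ✗
c: successors {b}; ¬p there: b:F. ✗
d: no successors, so ◇¬p fails. ✗
e: successors {b}; ¬p there: b:F. ✗

∅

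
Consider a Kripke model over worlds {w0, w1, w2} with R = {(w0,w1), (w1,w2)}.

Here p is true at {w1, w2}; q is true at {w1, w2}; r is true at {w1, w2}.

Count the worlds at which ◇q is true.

w0: successors {w1}; q there: w1:T. ✓
w1: successors {w2}; q there: w2:T. ✓
w2: no successors, so ◇q fails. ✗
Satisfying worlds: {w0, w1}.

2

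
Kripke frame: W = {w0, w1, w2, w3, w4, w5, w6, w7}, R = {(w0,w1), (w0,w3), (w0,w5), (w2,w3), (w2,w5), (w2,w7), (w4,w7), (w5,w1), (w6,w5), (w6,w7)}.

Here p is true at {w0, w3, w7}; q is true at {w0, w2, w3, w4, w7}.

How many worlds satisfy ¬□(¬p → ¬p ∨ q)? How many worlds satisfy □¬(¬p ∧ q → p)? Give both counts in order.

For ¬□(¬p → ¬p ∨ q):
w0: □(¬p → ¬p ∨ q) is T. ✗
w1: □(¬p → ¬p ∨ q) is T. ✗
w2: □(¬p → ¬p ∨ q) is T. ✗
w3: □(¬p → ¬p ∨ q) is T. ✗
w4: □(¬p → ¬p ∨ q) is T. ✗
w5: □(¬p → ¬p ∨ q) is T. ✗
w6: □(¬p → ¬p ∨ q) is T. ✗
w7: □(¬p → ¬p ∨ q) is T. ✗
— 0 worlds.
For □¬(¬p ∧ q → p):
w0: successors {w1, w3, w5}; ¬(¬p ∧ q → p) there: w1:F, w3:F, w5:F. ✗
w1: no successors, so □¬(¬p ∧ q → p) holds vacuously. ✓
w2: successors {w3, w5, w7}; ¬(¬p ∧ q → p) there: w3:F, w5:F, w7:F. ✗
w3: no successors, so □¬(¬p ∧ q → p) holds vacuously. ✓
w4: successors {w7}; ¬(¬p ∧ q → p) there: w7:F. ✗
w5: successors {w1}; ¬(¬p ∧ q → p) there: w1:F. ✗
w6: successors {w5, w7}; ¬(¬p ∧ q → p) there: w5:F, w7:F. ✗
w7: no successors, so □¬(¬p ∧ q → p) holds vacuously. ✓
— 3 worlds.

0 and 3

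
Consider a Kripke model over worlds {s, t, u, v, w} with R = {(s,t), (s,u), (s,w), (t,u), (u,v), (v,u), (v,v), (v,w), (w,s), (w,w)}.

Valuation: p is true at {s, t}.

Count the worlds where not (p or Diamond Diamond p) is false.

s: p or Diamond Diamond p is T. ✗
t: p or Diamond Diamond p is T. ✗
u: p or Diamond Diamond p is F. ✓
v: p or Diamond Diamond p is T. ✗
w: p or Diamond Diamond p is T. ✗
Satisfying worlds: {u}.
So not (p or Diamond Diamond p) fails at the other 4 worlds.

4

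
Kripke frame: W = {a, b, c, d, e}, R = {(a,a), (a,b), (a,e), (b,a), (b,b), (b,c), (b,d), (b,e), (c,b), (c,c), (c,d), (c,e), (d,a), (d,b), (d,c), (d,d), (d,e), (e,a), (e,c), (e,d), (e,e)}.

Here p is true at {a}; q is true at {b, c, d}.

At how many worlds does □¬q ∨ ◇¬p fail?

0

a: □¬q is F, ◇¬p is T. ✓
b: □¬q is F, ◇¬p is T. ✓
c: □¬q is F, ◇¬p is T. ✓
d: □¬q is F, ◇¬p is T. ✓
e: □¬q is F, ◇¬p is T. ✓
Satisfying worlds: {a, b, c, d, e}.
So □¬q ∨ ◇¬p fails at the other 0 worlds.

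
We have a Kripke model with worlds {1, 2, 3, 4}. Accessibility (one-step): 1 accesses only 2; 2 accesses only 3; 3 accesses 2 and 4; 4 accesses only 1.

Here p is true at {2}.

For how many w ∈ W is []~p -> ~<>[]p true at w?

3

1: []~p is F, ~<>[]p is T. ✓
2: []~p is T, ~<>[]p is T. ✓
3: []~p is F, ~<>[]p is T. ✓
4: []~p is T, ~<>[]p is F. ✗
Satisfying worlds: {1, 2, 3}.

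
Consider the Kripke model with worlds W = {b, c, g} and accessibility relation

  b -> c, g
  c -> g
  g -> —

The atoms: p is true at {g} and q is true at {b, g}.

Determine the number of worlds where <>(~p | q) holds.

2

b: successors {c, g}; ~p | q there: c:T, g:T. ✓
c: successors {g}; ~p | q there: g:T. ✓
g: no successors, so <>(~p | q) fails. ✗
Satisfying worlds: {b, c}.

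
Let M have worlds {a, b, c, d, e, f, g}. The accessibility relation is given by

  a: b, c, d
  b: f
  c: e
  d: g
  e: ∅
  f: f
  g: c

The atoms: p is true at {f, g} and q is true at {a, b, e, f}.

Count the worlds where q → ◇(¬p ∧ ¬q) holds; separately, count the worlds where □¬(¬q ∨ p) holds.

For q → ◇(¬p ∧ ¬q):
a: q is T, ◇(¬p ∧ ¬q) is T. ✓
b: q is T, ◇(¬p ∧ ¬q) is F. ✗
c: q is F, ◇(¬p ∧ ¬q) is F. ✓
d: q is F, ◇(¬p ∧ ¬q) is F. ✓
e: q is T, ◇(¬p ∧ ¬q) is F. ✗
f: q is T, ◇(¬p ∧ ¬q) is F. ✗
g: q is F, ◇(¬p ∧ ¬q) is T. ✓
— 4 worlds.
For □¬(¬q ∨ p):
a: successors {b, c, d}; ¬(¬q ∨ p) there: b:T, c:F, d:F. ✗
b: successors {f}; ¬(¬q ∨ p) there: f:F. ✗
c: successors {e}; ¬(¬q ∨ p) there: e:T. ✓
d: successors {g}; ¬(¬q ∨ p) there: g:F. ✗
e: no successors, so □¬(¬q ∨ p) holds vacuously. ✓
f: successors {f}; ¬(¬q ∨ p) there: f:F. ✗
g: successors {c}; ¬(¬q ∨ p) there: c:F. ✗
— 2 worlds.

4 and 2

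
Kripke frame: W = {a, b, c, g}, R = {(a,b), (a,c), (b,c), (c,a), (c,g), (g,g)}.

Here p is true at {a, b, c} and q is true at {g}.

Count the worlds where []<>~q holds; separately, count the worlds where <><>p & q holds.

For []<>~q:
a: successors {b, c}; <>~q there: b:T, c:T. ✓
b: successors {c}; <>~q there: c:T. ✓
c: successors {a, g}; <>~q there: a:T, g:F. ✗
g: successors {g}; <>~q there: g:F. ✗
— 2 worlds.
For <><>p & q:
a: <><>p is T, q is F. ✗
b: <><>p is T, q is F. ✗
c: <><>p is T, q is F. ✗
g: <><>p is F, q is T. ✗
— 0 worlds.

2 and 0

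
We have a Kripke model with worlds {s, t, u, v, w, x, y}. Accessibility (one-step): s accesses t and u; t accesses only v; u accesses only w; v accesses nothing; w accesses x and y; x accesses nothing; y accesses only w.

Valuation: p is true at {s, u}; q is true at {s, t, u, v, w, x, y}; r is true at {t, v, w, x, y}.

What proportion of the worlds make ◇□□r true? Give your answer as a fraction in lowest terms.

s: successors {t, u}; □□r there: t:T, u:T. ✓
t: successors {v}; □□r there: v:T. ✓
u: successors {w}; □□r there: w:T. ✓
v: no successors, so ◇□□r fails. ✗
w: successors {x, y}; □□r there: x:T, y:T. ✓
x: no successors, so ◇□□r fails. ✗
y: successors {w}; □□r there: w:T. ✓
That's 5 of 7 worlds, so 5/7.

5/7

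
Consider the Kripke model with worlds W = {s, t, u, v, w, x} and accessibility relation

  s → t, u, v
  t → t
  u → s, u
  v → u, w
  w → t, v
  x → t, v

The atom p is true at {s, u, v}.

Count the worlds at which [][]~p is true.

1

s: successors {t, u, v}; []~p there: t:T, u:F, v:F. ✗
t: successors {t}; []~p there: t:T. ✓
u: successors {s, u}; []~p there: s:F, u:F. ✗
v: successors {u, w}; []~p there: u:F, w:F. ✗
w: successors {t, v}; []~p there: t:T, v:F. ✗
x: successors {t, v}; []~p there: t:T, v:F. ✗
Satisfying worlds: {t}.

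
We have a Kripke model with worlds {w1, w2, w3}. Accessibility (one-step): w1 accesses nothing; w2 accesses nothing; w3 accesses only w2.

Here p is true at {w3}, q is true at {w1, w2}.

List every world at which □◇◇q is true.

{w1, w2}

w1: no successors, so □◇◇q holds vacuously. ✓
w2: no successors, so □◇◇q holds vacuously. ✓
w3: successors {w2}; ◇◇q there: w2:F. ✗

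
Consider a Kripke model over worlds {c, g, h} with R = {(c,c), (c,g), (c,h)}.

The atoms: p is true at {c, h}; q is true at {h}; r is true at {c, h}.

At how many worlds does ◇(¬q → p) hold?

1

c: successors {c, g, h}; ¬q → p there: c:T, g:F, h:T. ✓
g: no successors, so ◇(¬q → p) fails. ✗
h: no successors, so ◇(¬q → p) fails. ✗
Satisfying worlds: {c}.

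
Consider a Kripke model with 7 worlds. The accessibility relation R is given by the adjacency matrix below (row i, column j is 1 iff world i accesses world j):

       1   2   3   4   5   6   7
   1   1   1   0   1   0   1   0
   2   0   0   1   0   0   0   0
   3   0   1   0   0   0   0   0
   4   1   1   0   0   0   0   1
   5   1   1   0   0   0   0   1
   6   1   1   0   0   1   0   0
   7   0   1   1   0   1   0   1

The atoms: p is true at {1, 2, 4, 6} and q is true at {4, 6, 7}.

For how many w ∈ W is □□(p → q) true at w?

1: successors {1, 2, 4, 6}; □(p → q) there: 1:F, 2:T, 4:F, 6:F. ✗
2: successors {3}; □(p → q) there: 3:F. ✗
3: successors {2}; □(p → q) there: 2:T. ✓
4: successors {1, 2, 7}; □(p → q) there: 1:F, 2:T, 7:F. ✗
5: successors {1, 2, 7}; □(p → q) there: 1:F, 2:T, 7:F. ✗
6: successors {1, 2, 5}; □(p → q) there: 1:F, 2:T, 5:F. ✗
7: successors {2, 3, 5, 7}; □(p → q) there: 2:T, 3:F, 5:F, 7:F. ✗
Satisfying worlds: {3}.

1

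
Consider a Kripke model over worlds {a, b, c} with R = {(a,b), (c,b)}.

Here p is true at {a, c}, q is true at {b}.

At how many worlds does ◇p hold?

0

a: successors {b}; p there: b:F. ✗
b: no successors, so ◇p fails. ✗
c: successors {b}; p there: b:F. ✗
Satisfying worlds: ∅.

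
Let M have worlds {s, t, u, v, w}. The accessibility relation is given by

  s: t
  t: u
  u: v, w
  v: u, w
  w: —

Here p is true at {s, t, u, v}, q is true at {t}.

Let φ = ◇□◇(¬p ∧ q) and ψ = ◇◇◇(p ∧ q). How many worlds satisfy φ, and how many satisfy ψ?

For ◇□◇(¬p ∧ q):
s: successors {t}; □◇(¬p ∧ q) there: t:F. ✗
t: successors {u}; □◇(¬p ∧ q) there: u:F. ✗
u: successors {v, w}; □◇(¬p ∧ q) there: v:F, w:T. ✓
v: successors {u, w}; □◇(¬p ∧ q) there: u:F, w:T. ✓
w: no successors, so ◇□◇(¬p ∧ q) fails. ✗
— 2 worlds.
For ◇◇◇(p ∧ q):
s: successors {t}; ◇◇(p ∧ q) there: t:F. ✗
t: successors {u}; ◇◇(p ∧ q) there: u:F. ✗
u: successors {v, w}; ◇◇(p ∧ q) there: v:F, w:F. ✗
v: successors {u, w}; ◇◇(p ∧ q) there: u:F, w:F. ✗
w: no successors, so ◇◇◇(p ∧ q) fails. ✗
— 0 worlds.

2 and 0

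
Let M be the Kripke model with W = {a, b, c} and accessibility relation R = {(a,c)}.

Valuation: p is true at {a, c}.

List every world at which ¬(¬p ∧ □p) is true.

a: ¬p ∧ □p is F. ✓
b: ¬p ∧ □p is T. ✗
c: ¬p ∧ □p is F. ✓

{a, c}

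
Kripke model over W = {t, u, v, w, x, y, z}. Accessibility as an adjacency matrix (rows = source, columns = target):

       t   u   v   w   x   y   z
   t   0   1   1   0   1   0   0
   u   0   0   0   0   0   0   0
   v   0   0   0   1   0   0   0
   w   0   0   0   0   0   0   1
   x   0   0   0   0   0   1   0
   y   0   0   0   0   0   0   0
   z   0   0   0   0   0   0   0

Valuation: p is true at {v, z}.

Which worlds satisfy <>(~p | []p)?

t: successors {u, v, x}; ~p | []p there: u:T, v:F, x:T. ✓
u: no successors, so <>(~p | []p) fails. ✗
v: successors {w}; ~p | []p there: w:T. ✓
w: successors {z}; ~p | []p there: z:T. ✓
x: successors {y}; ~p | []p there: y:T. ✓
y: no successors, so <>(~p | []p) fails. ✗
z: no successors, so <>(~p | []p) fails. ✗

{t, v, w, x}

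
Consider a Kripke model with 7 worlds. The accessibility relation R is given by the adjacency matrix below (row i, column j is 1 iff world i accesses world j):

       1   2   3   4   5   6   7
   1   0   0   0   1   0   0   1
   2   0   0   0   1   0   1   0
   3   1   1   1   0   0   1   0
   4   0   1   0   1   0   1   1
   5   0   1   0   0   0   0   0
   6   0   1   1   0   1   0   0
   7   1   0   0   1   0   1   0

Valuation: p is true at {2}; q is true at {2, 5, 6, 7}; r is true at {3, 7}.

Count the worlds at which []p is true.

1: successors {4, 7}; p there: 4:F, 7:F. ✗
2: successors {4, 6}; p there: 4:F, 6:F. ✗
3: successors {1, 2, 3, 6}; p there: 1:F, 2:T, 3:F, 6:F. ✗
4: successors {2, 4, 6, 7}; p there: 2:T, 4:F, 6:F, 7:F. ✗
5: successors {2}; p there: 2:T. ✓
6: successors {2, 3, 5}; p there: 2:T, 3:F, 5:F. ✗
7: successors {1, 4, 6}; p there: 1:F, 4:F, 6:F. ✗
Satisfying worlds: {5}.

1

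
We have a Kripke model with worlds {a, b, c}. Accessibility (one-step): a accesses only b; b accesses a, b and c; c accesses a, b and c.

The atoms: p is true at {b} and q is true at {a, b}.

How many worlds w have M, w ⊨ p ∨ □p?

a: p is F, □p is T. ✓
b: p is T, □p is F. ✓
c: p is F, □p is F. ✗
Satisfying worlds: {a, b}.

2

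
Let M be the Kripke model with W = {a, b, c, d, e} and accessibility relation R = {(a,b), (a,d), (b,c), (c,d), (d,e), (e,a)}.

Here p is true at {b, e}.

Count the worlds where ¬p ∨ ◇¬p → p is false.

a: ¬p ∨ ◇¬p is T, p is F. ✗
b: ¬p ∨ ◇¬p is T, p is T. ✓
c: ¬p ∨ ◇¬p is T, p is F. ✗
d: ¬p ∨ ◇¬p is T, p is F. ✗
e: ¬p ∨ ◇¬p is T, p is T. ✓
Satisfying worlds: {b, e}.
So ¬p ∨ ◇¬p → p fails at the other 3 worlds.

3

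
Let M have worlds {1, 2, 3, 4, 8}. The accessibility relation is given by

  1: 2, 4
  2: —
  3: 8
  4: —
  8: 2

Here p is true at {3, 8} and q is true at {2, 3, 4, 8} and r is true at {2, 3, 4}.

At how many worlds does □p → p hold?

1: □p is F, p is F. ✓
2: □p is T, p is F. ✗
3: □p is T, p is T. ✓
4: □p is T, p is F. ✗
8: □p is F, p is T. ✓
Satisfying worlds: {1, 3, 8}.

3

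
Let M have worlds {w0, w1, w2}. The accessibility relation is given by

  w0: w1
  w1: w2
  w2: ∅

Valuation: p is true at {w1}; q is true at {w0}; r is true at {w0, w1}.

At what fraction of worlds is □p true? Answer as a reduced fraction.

2/3

w0: successors {w1}; p there: w1:T. ✓
w1: successors {w2}; p there: w2:F. ✗
w2: no successors, so □p holds vacuously. ✓
That's 2 of 3 worlds, so 2/3.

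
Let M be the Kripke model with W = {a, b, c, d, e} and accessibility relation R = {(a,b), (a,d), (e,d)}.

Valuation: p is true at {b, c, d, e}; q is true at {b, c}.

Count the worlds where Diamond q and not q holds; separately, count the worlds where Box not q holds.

For Diamond q and not q:
a: Diamond q is T, not q is T. ✓
b: Diamond q is F, not q is F. ✗
c: Diamond q is F, not q is F. ✗
d: Diamond q is F, not q is T. ✗
e: Diamond q is F, not q is T. ✗
— 1 world.
For Box not q:
a: successors {b, d}; not q there: b:F, d:T. ✗
b: no successors, so Box not q holds vacuously. ✓
c: no successors, so Box not q holds vacuously. ✓
d: no successors, so Box not q holds vacuously. ✓
e: successors {d}; not q there: d:T. ✓
— 4 worlds.

1 and 4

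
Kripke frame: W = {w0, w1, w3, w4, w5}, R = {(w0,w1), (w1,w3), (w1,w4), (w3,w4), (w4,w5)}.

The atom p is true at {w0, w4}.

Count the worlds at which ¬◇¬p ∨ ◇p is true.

w0: ¬◇¬p is F, ◇p is F. ✗
w1: ¬◇¬p is F, ◇p is T. ✓
w3: ¬◇¬p is T, ◇p is T. ✓
w4: ¬◇¬p is F, ◇p is F. ✗
w5: ¬◇¬p is T, ◇p is F. ✓
Satisfying worlds: {w1, w3, w5}.

3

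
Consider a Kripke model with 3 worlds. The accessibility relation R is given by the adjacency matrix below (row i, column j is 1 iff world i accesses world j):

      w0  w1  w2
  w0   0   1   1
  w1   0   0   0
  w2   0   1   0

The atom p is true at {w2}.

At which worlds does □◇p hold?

{w1}

w0: successors {w1, w2}; ◇p there: w1:F, w2:F. ✗
w1: no successors, so □◇p holds vacuously. ✓
w2: successors {w1}; ◇p there: w1:F. ✗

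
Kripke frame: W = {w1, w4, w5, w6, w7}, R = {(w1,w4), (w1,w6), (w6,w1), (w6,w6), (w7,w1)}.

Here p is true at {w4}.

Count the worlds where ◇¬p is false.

2

w1: successors {w4, w6}; ¬p there: w4:F, w6:T. ✓
w4: no successors, so ◇¬p fails. ✗
w5: no successors, so ◇¬p fails. ✗
w6: successors {w1, w6}; ¬p there: w1:T, w6:T. ✓
w7: successors {w1}; ¬p there: w1:T. ✓
Satisfying worlds: {w1, w6, w7}.
So ◇¬p fails at the other 2 worlds.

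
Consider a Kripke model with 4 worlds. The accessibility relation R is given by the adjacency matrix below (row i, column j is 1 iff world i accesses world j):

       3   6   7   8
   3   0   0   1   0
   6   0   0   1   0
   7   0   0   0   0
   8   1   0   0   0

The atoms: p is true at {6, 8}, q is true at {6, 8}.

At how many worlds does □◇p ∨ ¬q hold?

3: □◇p is F, ¬q is T. ✓
6: □◇p is F, ¬q is F. ✗
7: □◇p is T, ¬q is T. ✓
8: □◇p is F, ¬q is F. ✗
Satisfying worlds: {3, 7}.

2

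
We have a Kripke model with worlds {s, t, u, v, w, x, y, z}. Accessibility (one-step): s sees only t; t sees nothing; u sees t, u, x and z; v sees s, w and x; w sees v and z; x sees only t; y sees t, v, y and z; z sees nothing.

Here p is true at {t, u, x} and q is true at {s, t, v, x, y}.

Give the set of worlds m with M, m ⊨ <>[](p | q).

s: successors {t}; [](p | q) there: t:T. ✓
t: no successors, so <>[](p | q) fails. ✗
u: successors {t, u, x, z}; [](p | q) there: t:T, u:F, x:T, z:T. ✓
v: successors {s, w, x}; [](p | q) there: s:T, w:F, x:T. ✓
w: successors {v, z}; [](p | q) there: v:F, z:T. ✓
x: successors {t}; [](p | q) there: t:T. ✓
y: successors {t, v, y, z}; [](p | q) there: t:T, v:F, y:F, z:T. ✓
z: no successors, so <>[](p | q) fails. ✗

{s, u, v, w, x, y}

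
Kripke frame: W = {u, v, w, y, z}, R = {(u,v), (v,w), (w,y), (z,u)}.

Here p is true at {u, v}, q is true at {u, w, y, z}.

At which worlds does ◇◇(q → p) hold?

u: successors {v}; ◇(q → p) there: v:F. ✗
v: successors {w}; ◇(q → p) there: w:F. ✗
w: successors {y}; ◇(q → p) there: y:F. ✗
y: no successors, so ◇◇(q → p) fails. ✗
z: successors {u}; ◇(q → p) there: u:T. ✓

{z}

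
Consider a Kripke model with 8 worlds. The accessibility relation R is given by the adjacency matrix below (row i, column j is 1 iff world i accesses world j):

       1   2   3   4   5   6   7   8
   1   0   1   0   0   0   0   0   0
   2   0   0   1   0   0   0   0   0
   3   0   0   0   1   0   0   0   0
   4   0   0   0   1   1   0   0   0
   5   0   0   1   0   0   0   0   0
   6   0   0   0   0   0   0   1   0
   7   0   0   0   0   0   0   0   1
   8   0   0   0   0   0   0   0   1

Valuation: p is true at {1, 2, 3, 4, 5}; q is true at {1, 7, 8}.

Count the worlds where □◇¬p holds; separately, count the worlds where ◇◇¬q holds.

3 and 5

For □◇¬p:
1: successors {2}; ◇¬p there: 2:F. ✗
2: successors {3}; ◇¬p there: 3:F. ✗
3: successors {4}; ◇¬p there: 4:F. ✗
4: successors {4, 5}; ◇¬p there: 4:F, 5:F. ✗
5: successors {3}; ◇¬p there: 3:F. ✗
6: successors {7}; ◇¬p there: 7:T. ✓
7: successors {8}; ◇¬p there: 8:T. ✓
8: successors {8}; ◇¬p there: 8:T. ✓
— 3 worlds.
For ◇◇¬q:
1: successors {2}; ◇¬q there: 2:T. ✓
2: successors {3}; ◇¬q there: 3:T. ✓
3: successors {4}; ◇¬q there: 4:T. ✓
4: successors {4, 5}; ◇¬q there: 4:T, 5:T. ✓
5: successors {3}; ◇¬q there: 3:T. ✓
6: successors {7}; ◇¬q there: 7:F. ✗
7: successors {8}; ◇¬q there: 8:F. ✗
8: successors {8}; ◇¬q there: 8:F. ✗
— 5 worlds.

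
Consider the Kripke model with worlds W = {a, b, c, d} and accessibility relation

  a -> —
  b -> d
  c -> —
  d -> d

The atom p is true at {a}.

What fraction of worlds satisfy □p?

a: no successors, so □p holds vacuously. ✓
b: successors {d}; p there: d:F. ✗
c: no successors, so □p holds vacuously. ✓
d: successors {d}; p there: d:F. ✗
That's 2 of 4 worlds, so 2/4 = 1/2.

1/2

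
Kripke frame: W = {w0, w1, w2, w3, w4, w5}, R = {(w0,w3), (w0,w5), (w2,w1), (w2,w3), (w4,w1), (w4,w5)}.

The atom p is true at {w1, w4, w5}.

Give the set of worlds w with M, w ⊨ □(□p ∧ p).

{w1, w3, w4, w5}

w0: successors {w3, w5}; □p ∧ p there: w3:F, w5:T. ✗
w1: no successors, so □(□p ∧ p) holds vacuously. ✓
w2: successors {w1, w3}; □p ∧ p there: w1:T, w3:F. ✗
w3: no successors, so □(□p ∧ p) holds vacuously. ✓
w4: successors {w1, w5}; □p ∧ p there: w1:T, w5:T. ✓
w5: no successors, so □(□p ∧ p) holds vacuously. ✓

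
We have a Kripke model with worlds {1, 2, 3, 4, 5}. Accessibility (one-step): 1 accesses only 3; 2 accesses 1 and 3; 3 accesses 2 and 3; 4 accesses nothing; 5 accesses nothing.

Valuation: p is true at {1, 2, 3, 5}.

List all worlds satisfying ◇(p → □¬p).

∅

1: successors {3}; p → □¬p there: 3:F. ✗
2: successors {1, 3}; p → □¬p there: 1:F, 3:F. ✗
3: successors {2, 3}; p → □¬p there: 2:F, 3:F. ✗
4: no successors, so ◇(p → □¬p) fails. ✗
5: no successors, so ◇(p → □¬p) fails. ✗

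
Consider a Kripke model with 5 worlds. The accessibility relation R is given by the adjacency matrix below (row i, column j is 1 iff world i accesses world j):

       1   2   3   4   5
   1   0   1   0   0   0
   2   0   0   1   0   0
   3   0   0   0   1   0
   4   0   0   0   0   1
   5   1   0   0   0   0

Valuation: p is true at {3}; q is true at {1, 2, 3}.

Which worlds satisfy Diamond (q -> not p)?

{1, 3, 4, 5}

1: successors {2}; q -> not p there: 2:T. ✓
2: successors {3}; q -> not p there: 3:F. ✗
3: successors {4}; q -> not p there: 4:T. ✓
4: successors {5}; q -> not p there: 5:T. ✓
5: successors {1}; q -> not p there: 1:T. ✓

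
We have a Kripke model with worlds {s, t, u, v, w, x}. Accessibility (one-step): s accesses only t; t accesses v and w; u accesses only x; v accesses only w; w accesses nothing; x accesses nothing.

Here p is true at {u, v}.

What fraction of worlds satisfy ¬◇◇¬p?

s: ◇◇¬p is T. ✗
t: ◇◇¬p is T. ✗
u: ◇◇¬p is F. ✓
v: ◇◇¬p is F. ✓
w: ◇◇¬p is F. ✓
x: ◇◇¬p is F. ✓
That's 4 of 6 worlds, so 4/6 = 2/3.

2/3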